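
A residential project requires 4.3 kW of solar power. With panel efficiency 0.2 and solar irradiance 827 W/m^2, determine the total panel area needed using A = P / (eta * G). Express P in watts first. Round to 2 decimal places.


Convert target power to watts: P = 4.3 * 1000 = 4300.0 W
Compute denominator: eta * G = 0.2 * 827 = 165.4
Required area A = P / (eta * G) = 4300.0 / 165.4
A = 26.00 m^2

26.00


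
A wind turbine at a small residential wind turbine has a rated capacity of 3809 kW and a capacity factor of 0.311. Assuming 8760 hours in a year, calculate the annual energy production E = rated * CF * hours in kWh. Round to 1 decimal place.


Annual energy = rated_kW * capacity_factor * hours_per_year
Given: P_rated = 3809 kW, CF = 0.311, hours = 8760
E = 3809 * 0.311 * 8760
E = 10377087.2 kWh

10377087.2


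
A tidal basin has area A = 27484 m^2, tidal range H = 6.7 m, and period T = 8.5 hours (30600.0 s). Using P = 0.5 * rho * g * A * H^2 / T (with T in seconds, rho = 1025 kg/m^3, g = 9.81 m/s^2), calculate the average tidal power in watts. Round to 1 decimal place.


Convert period to seconds: T = 8.5 * 3600 = 30600.0 s
H^2 = 6.7^2 = 44.89
P = 0.5 * rho * g * A * H^2 / T
P = 0.5 * 1025 * 9.81 * 27484 * 44.89 / 30600.0
P = 202708.1 W

202708.1


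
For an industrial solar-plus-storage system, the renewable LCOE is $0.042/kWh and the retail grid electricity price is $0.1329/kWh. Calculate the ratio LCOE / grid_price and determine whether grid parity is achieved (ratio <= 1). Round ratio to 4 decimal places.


Compare LCOE to grid price:
  LCOE = $0.042/kWh, Grid price = $0.1329/kWh
  Ratio = LCOE / grid_price = 0.042 / 0.1329 = 0.3160
  Grid parity achieved (ratio <= 1)? yes

0.3160


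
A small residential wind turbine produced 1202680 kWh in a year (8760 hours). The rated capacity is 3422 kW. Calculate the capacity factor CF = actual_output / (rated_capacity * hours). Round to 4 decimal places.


Capacity factor = actual output / maximum possible output
Maximum possible = rated * hours = 3422 * 8760 = 29976720 kWh
CF = 1202680 / 29976720
CF = 0.0401

0.0401


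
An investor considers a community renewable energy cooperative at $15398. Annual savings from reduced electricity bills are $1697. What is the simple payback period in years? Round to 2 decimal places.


Simple payback period = initial cost / annual savings
Payback = 15398 / 1697
Payback = 9.07 years

9.07


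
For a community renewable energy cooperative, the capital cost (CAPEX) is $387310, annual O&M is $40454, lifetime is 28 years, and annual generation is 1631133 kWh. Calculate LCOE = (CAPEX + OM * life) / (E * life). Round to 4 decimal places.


Total cost = CAPEX + OM * lifetime = 387310 + 40454 * 28 = 387310 + 1132712 = 1520022
Total generation = annual * lifetime = 1631133 * 28 = 45671724 kWh
LCOE = 1520022 / 45671724
LCOE = 0.0333 $/kWh

0.0333


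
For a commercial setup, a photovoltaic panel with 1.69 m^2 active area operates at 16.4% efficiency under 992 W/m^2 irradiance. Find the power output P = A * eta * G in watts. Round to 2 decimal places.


Use the solar power formula P = A * eta * G.
Given: A = 1.69 m^2, eta = 0.164, G = 992 W/m^2
P = 1.69 * 0.164 * 992
P = 274.94 W

274.94


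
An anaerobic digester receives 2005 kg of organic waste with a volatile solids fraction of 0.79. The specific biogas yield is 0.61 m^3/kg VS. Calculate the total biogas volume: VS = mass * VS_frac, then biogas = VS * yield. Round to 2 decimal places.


Compute volatile solids:
  VS = mass * VS_fraction = 2005 * 0.79 = 1583.95 kg
Calculate biogas volume:
  Biogas = VS * specific_yield = 1583.95 * 0.61
  Biogas = 966.21 m^3

966.21


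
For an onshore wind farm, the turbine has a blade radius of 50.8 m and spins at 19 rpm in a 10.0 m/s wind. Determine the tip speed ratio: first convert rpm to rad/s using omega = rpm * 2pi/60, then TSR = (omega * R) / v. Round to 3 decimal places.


Convert rotational speed to rad/s:
  omega = 19 * 2 * pi / 60 = 1.9897 rad/s
Compute tip speed:
  v_tip = omega * R = 1.9897 * 50.8 = 101.076 m/s
Tip speed ratio:
  TSR = v_tip / v_wind = 101.076 / 10.0 = 10.108

10.108


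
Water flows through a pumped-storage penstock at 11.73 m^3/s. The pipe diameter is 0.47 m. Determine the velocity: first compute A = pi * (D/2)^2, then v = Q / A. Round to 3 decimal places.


Compute pipe cross-sectional area:
  A = pi * (D/2)^2 = pi * (0.47/2)^2 = 0.1735 m^2
Calculate velocity:
  v = Q / A = 11.73 / 0.1735
  v = 67.610 m/s

67.610


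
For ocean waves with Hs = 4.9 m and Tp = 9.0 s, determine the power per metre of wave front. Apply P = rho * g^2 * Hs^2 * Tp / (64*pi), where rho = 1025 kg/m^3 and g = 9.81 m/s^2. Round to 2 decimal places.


Apply wave power formula:
  g^2 = 9.81^2 = 96.2361
  Hs^2 = 4.9^2 = 24.01
  Numerator = rho * g^2 * Hs^2 * Tp = 1025 * 96.2361 * 24.01 * 9.0 = 21315550.32
  Denominator = 64 * pi = 201.0619
  P = 21315550.32 / 201.0619 = 106014.85 W/m

106014.85


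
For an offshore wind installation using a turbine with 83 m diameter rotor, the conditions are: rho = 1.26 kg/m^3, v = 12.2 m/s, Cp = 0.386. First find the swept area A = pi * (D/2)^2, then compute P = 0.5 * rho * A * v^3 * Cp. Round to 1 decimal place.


Step 1 -- Compute swept area:
  A = pi * (D/2)^2 = pi * (83/2)^2 = 5410.61 m^2
Step 2 -- Apply wind power equation:
  P = 0.5 * rho * A * v^3 * Cp
  v^3 = 12.2^3 = 1815.848
  P = 0.5 * 1.26 * 5410.61 * 1815.848 * 0.386
  P = 2389205.0 W

2389205.0


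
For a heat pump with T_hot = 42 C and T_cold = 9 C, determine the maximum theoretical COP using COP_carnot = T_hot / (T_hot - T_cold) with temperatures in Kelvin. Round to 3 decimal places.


Convert to Kelvin:
  T_hot = 42 + 273.15 = 315.15 K
  T_cold = 9 + 273.15 = 282.15 K
Apply Carnot COP formula:
  COP = T_hot_K / (T_hot_K - T_cold_K) = 315.15 / 33.0
  COP = 9.550

9.550


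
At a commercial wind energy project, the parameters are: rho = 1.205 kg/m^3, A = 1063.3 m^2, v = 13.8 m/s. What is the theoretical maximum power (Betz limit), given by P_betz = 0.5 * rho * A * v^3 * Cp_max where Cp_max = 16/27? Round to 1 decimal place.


The Betz coefficient Cp_max = 16/27 = 0.5926
v^3 = 13.8^3 = 2628.072
P_betz = 0.5 * rho * A * v^3 * Cp_max
P_betz = 0.5 * 1.205 * 1063.3 * 2628.072 * 0.5926
P_betz = 997714.6 W

997714.6


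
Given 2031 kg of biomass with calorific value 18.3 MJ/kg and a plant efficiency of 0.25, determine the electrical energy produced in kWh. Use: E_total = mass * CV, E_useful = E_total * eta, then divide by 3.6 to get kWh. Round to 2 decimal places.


Total energy = mass * CV = 2031 * 18.3 = 37167.3 MJ
Useful energy = total * eta = 37167.3 * 0.25 = 9291.83 MJ
Convert to kWh: 9291.83 / 3.6
Useful energy = 2581.06 kWh

2581.06


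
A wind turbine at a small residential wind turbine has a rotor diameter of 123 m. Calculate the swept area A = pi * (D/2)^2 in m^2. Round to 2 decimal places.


Compute the rotor radius:
  r = D / 2 = 123 / 2 = 61.5 m
Calculate swept area:
  A = pi * r^2 = pi * 61.5^2
  A = 11882.29 m^2

11882.29


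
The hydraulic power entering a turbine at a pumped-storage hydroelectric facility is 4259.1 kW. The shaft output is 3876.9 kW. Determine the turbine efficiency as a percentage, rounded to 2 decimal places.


Turbine efficiency = (output power / input power) * 100
eta = (3876.9 / 4259.1) * 100
eta = 91.03%

91.03


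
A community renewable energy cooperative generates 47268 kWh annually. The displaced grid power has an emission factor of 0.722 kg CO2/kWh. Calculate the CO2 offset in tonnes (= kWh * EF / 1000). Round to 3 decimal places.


CO2 offset in kg = generation * emission_factor
CO2 offset = 47268 * 0.722 = 34127.5 kg
Convert to tonnes:
  CO2 offset = 34127.5 / 1000 = 34.127 tonnes

34.127


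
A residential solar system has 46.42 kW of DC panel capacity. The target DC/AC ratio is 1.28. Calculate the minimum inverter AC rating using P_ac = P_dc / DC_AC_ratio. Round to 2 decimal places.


The inverter AC capacity is determined by the DC/AC ratio.
Given: P_dc = 46.42 kW, DC/AC ratio = 1.28
P_ac = P_dc / ratio = 46.42 / 1.28
P_ac = 36.27 kW

36.27


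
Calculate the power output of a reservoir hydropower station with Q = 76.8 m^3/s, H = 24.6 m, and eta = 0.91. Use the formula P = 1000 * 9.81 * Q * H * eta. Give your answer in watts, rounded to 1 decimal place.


Apply the hydropower formula P = rho * g * Q * H * eta
rho * g = 1000 * 9.81 = 9810.0
P = 9810.0 * 76.8 * 24.6 * 0.91
P = 16865791.5 W

16865791.5


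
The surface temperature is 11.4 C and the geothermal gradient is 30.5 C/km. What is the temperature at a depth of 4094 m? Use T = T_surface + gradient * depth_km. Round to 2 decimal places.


Convert depth to km: 4094 / 1000 = 4.094 km
Temperature increase = gradient * depth_km = 30.5 * 4.094 = 124.87 C
Temperature at depth = T_surface + delta_T = 11.4 + 124.87
T = 136.27 C

136.27


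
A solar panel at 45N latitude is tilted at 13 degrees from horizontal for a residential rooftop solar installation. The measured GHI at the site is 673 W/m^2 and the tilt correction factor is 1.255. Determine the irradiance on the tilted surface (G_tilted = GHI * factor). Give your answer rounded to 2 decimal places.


Identify the given values:
  GHI = 673 W/m^2, tilt correction factor = 1.255
Apply the formula G_tilted = GHI * factor:
  G_tilted = 673 * 1.255
  G_tilted = 844.62 W/m^2

844.62


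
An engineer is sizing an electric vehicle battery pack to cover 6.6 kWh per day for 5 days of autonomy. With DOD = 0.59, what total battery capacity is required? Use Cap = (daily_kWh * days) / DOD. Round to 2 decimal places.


Total energy needed = daily * days = 6.6 * 5 = 33.0 kWh
Account for depth of discharge:
  Cap = total_energy / DOD = 33.0 / 0.59
  Cap = 55.93 kWh

55.93


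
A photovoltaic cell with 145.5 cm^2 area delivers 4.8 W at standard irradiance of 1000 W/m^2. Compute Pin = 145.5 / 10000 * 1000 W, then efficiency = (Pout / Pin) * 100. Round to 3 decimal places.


First compute the input power:
  Pin = area_cm2 / 10000 * G = 145.5 / 10000 * 1000 = 14.55 W
Then compute efficiency:
  Efficiency = (Pout / Pin) * 100 = (4.8 / 14.55) * 100
  Efficiency = 32.990%

32.990


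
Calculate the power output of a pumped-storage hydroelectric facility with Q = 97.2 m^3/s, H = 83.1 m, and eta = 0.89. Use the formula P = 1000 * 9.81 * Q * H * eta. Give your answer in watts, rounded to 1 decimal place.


Apply the hydropower formula P = rho * g * Q * H * eta
rho * g = 1000 * 9.81 = 9810.0
P = 9810.0 * 97.2 * 83.1 * 0.89
P = 70522273.2 W

70522273.2


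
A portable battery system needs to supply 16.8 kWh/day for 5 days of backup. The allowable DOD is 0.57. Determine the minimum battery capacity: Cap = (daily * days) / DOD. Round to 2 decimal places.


Total energy needed = daily * days = 16.8 * 5 = 84.0 kWh
Account for depth of discharge:
  Cap = total_energy / DOD = 84.0 / 0.57
  Cap = 147.37 kWh

147.37


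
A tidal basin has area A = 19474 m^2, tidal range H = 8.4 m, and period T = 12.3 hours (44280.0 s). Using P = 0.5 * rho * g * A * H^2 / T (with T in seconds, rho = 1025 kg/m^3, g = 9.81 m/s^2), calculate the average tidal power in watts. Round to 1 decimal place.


Convert period to seconds: T = 12.3 * 3600 = 44280.0 s
H^2 = 8.4^2 = 70.56
P = 0.5 * rho * g * A * H^2 / T
P = 0.5 * 1025 * 9.81 * 19474 * 70.56 / 44280.0
P = 156016.0 W

156016.0


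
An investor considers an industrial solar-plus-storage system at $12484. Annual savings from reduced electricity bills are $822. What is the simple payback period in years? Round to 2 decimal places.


Simple payback period = initial cost / annual savings
Payback = 12484 / 822
Payback = 15.19 years

15.19


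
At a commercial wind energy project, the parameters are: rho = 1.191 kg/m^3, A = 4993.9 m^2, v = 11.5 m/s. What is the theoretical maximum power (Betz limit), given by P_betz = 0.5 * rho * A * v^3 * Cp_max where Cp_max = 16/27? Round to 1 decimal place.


The Betz coefficient Cp_max = 16/27 = 0.5926
v^3 = 11.5^3 = 1520.875
P_betz = 0.5 * rho * A * v^3 * Cp_max
P_betz = 0.5 * 1.191 * 4993.9 * 1520.875 * 0.5926
P_betz = 2680225.6 W

2680225.6


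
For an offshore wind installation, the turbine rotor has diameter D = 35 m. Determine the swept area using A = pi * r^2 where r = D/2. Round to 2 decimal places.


Compute the rotor radius:
  r = D / 2 = 35 / 2 = 17.5 m
Calculate swept area:
  A = pi * r^2 = pi * 17.5^2
  A = 962.11 m^2

962.11


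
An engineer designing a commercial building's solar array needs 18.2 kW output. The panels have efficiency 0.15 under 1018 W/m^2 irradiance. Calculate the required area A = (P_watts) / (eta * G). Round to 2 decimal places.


Convert target power to watts: P = 18.2 * 1000 = 18200.0 W
Compute denominator: eta * G = 0.15 * 1018 = 152.7
Required area A = P / (eta * G) = 18200.0 / 152.7
A = 119.19 m^2

119.19


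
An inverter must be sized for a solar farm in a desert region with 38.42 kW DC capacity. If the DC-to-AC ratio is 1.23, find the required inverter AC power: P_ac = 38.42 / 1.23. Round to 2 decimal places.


The inverter AC capacity is determined by the DC/AC ratio.
Given: P_dc = 38.42 kW, DC/AC ratio = 1.23
P_ac = P_dc / ratio = 38.42 / 1.23
P_ac = 31.24 kW

31.24


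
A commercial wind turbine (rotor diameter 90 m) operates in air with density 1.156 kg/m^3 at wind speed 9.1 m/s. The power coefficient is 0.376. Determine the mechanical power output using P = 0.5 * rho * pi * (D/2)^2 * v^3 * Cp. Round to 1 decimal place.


Step 1 -- Compute swept area:
  A = pi * (D/2)^2 = pi * (90/2)^2 = 6361.73 m^2
Step 2 -- Apply wind power equation:
  P = 0.5 * rho * A * v^3 * Cp
  v^3 = 9.1^3 = 753.571
  P = 0.5 * 1.156 * 6361.73 * 753.571 * 0.376
  P = 1041872.9 W

1041872.9


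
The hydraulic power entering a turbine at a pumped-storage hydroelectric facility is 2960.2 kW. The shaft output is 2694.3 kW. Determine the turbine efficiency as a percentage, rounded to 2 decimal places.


Turbine efficiency = (output power / input power) * 100
eta = (2694.3 / 2960.2) * 100
eta = 91.02%

91.02


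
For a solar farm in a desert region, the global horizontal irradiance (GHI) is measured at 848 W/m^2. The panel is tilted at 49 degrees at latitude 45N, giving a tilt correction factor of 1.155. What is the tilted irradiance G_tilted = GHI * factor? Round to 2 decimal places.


Identify the given values:
  GHI = 848 W/m^2, tilt correction factor = 1.155
Apply the formula G_tilted = GHI * factor:
  G_tilted = 848 * 1.155
  G_tilted = 979.44 W/m^2

979.44


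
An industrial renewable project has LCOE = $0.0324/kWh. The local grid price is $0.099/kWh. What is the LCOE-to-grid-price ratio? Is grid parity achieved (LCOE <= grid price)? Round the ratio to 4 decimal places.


Compare LCOE to grid price:
  LCOE = $0.0324/kWh, Grid price = $0.099/kWh
  Ratio = LCOE / grid_price = 0.0324 / 0.099 = 0.3273
  Grid parity achieved (ratio <= 1)? yes

0.3273


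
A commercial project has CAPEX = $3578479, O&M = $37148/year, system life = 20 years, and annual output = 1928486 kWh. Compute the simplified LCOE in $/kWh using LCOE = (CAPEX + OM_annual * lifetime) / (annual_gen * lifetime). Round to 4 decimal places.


Total cost = CAPEX + OM * lifetime = 3578479 + 37148 * 20 = 3578479 + 742960 = 4321439
Total generation = annual * lifetime = 1928486 * 20 = 38569720 kWh
LCOE = 4321439 / 38569720
LCOE = 0.1120 $/kWh

0.1120


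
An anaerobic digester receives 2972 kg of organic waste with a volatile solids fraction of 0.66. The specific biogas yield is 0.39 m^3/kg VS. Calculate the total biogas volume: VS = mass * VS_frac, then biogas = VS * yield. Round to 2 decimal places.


Compute volatile solids:
  VS = mass * VS_fraction = 2972 * 0.66 = 1961.52 kg
Calculate biogas volume:
  Biogas = VS * specific_yield = 1961.52 * 0.39
  Biogas = 764.99 m^3

764.99


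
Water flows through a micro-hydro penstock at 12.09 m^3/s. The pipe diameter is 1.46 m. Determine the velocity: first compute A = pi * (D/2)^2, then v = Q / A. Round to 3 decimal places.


Compute pipe cross-sectional area:
  A = pi * (D/2)^2 = pi * (1.46/2)^2 = 1.6742 m^2
Calculate velocity:
  v = Q / A = 12.09 / 1.6742
  v = 7.222 m/s

7.222


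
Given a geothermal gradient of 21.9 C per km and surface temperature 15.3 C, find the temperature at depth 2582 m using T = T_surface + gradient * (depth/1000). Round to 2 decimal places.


Convert depth to km: 2582 / 1000 = 2.582 km
Temperature increase = gradient * depth_km = 21.9 * 2.582 = 56.55 C
Temperature at depth = T_surface + delta_T = 15.3 + 56.55
T = 71.85 C

71.85


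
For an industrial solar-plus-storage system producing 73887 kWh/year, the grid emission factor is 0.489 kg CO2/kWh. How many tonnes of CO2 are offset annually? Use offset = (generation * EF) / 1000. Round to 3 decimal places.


CO2 offset in kg = generation * emission_factor
CO2 offset = 73887 * 0.489 = 36130.74 kg
Convert to tonnes:
  CO2 offset = 36130.74 / 1000 = 36.131 tonnes

36.131


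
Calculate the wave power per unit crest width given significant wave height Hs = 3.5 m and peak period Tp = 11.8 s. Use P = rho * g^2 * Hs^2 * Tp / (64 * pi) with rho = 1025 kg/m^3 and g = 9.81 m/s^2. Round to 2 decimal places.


Apply wave power formula:
  g^2 = 9.81^2 = 96.2361
  Hs^2 = 3.5^2 = 12.25
  Numerator = rho * g^2 * Hs^2 * Tp = 1025 * 96.2361 * 12.25 * 11.8 = 14258701.46
  Denominator = 64 * pi = 201.0619
  P = 14258701.46 / 201.0619 = 70916.96 W/m

70916.96


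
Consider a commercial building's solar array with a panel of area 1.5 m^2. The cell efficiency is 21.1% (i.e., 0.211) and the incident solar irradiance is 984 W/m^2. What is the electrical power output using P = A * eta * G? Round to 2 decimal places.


Use the solar power formula P = A * eta * G.
Given: A = 1.5 m^2, eta = 0.211, G = 984 W/m^2
P = 1.5 * 0.211 * 984
P = 311.44 W

311.44


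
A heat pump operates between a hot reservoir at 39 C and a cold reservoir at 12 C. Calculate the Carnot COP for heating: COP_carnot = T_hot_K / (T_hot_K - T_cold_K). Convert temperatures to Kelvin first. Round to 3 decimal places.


Convert to Kelvin:
  T_hot = 39 + 273.15 = 312.15 K
  T_cold = 12 + 273.15 = 285.15 K
Apply Carnot COP formula:
  COP = T_hot_K / (T_hot_K - T_cold_K) = 312.15 / 27.0
  COP = 11.561

11.561


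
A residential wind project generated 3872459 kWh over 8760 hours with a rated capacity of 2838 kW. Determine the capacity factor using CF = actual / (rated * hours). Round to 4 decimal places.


Capacity factor = actual output / maximum possible output
Maximum possible = rated * hours = 2838 * 8760 = 24860880 kWh
CF = 3872459 / 24860880
CF = 0.1558

0.1558


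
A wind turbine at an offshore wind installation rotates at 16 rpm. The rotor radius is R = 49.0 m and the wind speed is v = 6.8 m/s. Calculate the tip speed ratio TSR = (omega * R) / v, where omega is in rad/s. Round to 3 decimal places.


Convert rotational speed to rad/s:
  omega = 16 * 2 * pi / 60 = 1.6755 rad/s
Compute tip speed:
  v_tip = omega * R = 1.6755 * 49.0 = 82.1 m/s
Tip speed ratio:
  TSR = v_tip / v_wind = 82.1 / 6.8 = 12.074

12.074


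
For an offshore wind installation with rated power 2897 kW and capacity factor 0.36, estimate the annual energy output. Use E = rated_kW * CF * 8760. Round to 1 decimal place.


Annual energy = rated_kW * capacity_factor * hours_per_year
Given: P_rated = 2897 kW, CF = 0.36, hours = 8760
E = 2897 * 0.36 * 8760
E = 9135979.2 kWh

9135979.2


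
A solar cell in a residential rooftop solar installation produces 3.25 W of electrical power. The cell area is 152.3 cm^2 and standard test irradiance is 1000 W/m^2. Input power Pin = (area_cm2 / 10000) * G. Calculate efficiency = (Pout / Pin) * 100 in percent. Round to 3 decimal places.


First compute the input power:
  Pin = area_cm2 / 10000 * G = 152.3 / 10000 * 1000 = 15.23 W
Then compute efficiency:
  Efficiency = (Pout / Pin) * 100 = (3.25 / 15.23) * 100
  Efficiency = 21.339%

21.339


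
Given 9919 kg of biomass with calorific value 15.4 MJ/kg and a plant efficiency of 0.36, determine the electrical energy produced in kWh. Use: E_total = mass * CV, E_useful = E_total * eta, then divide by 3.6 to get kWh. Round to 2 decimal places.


Total energy = mass * CV = 9919 * 15.4 = 152752.6 MJ
Useful energy = total * eta = 152752.6 * 0.36 = 54990.94 MJ
Convert to kWh: 54990.94 / 3.6
Useful energy = 15275.26 kWh

15275.26


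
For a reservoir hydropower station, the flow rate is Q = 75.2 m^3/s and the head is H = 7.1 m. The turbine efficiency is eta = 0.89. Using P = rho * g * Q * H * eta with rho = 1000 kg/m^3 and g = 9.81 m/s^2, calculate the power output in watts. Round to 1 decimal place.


Apply the hydropower formula P = rho * g * Q * H * eta
rho * g = 1000 * 9.81 = 9810.0
P = 9810.0 * 75.2 * 7.1 * 0.89
P = 4661602.1 W

4661602.1


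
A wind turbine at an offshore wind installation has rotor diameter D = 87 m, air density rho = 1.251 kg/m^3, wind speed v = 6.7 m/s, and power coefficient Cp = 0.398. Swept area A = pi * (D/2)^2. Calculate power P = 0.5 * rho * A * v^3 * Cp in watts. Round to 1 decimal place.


Step 1 -- Compute swept area:
  A = pi * (D/2)^2 = pi * (87/2)^2 = 5944.68 m^2
Step 2 -- Apply wind power equation:
  P = 0.5 * rho * A * v^3 * Cp
  v^3 = 6.7^3 = 300.763
  P = 0.5 * 1.251 * 5944.68 * 300.763 * 0.398
  P = 445105.7 W

445105.7


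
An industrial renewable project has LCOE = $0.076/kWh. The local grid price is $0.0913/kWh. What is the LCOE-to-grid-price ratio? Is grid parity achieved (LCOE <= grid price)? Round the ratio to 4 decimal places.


Compare LCOE to grid price:
  LCOE = $0.076/kWh, Grid price = $0.0913/kWh
  Ratio = LCOE / grid_price = 0.076 / 0.0913 = 0.8324
  Grid parity achieved (ratio <= 1)? yes

0.8324


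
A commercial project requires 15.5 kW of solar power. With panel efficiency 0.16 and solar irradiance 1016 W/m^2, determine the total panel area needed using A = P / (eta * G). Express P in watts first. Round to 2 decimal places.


Convert target power to watts: P = 15.5 * 1000 = 15500.0 W
Compute denominator: eta * G = 0.16 * 1016 = 162.56
Required area A = P / (eta * G) = 15500.0 / 162.56
A = 95.35 m^2

95.35


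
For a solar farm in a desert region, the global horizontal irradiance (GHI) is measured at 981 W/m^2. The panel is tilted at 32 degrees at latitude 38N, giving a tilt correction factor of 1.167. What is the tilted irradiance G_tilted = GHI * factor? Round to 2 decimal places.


Identify the given values:
  GHI = 981 W/m^2, tilt correction factor = 1.167
Apply the formula G_tilted = GHI * factor:
  G_tilted = 981 * 1.167
  G_tilted = 1144.83 W/m^2

1144.83


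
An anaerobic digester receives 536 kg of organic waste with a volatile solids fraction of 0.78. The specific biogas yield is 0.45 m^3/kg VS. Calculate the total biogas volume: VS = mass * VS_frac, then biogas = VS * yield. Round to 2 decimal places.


Compute volatile solids:
  VS = mass * VS_fraction = 536 * 0.78 = 418.08 kg
Calculate biogas volume:
  Biogas = VS * specific_yield = 418.08 * 0.45
  Biogas = 188.14 m^3

188.14


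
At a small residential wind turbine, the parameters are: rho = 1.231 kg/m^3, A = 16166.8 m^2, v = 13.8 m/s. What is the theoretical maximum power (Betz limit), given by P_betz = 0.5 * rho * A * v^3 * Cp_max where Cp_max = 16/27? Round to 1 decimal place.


The Betz coefficient Cp_max = 16/27 = 0.5926
v^3 = 13.8^3 = 2628.072
P_betz = 0.5 * rho * A * v^3 * Cp_max
P_betz = 0.5 * 1.231 * 16166.8 * 2628.072 * 0.5926
P_betz = 15496927.5 W

15496927.5


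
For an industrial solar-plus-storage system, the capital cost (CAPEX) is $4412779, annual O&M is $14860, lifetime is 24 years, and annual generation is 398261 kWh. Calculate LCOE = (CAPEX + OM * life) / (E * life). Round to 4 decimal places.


Total cost = CAPEX + OM * lifetime = 4412779 + 14860 * 24 = 4412779 + 356640 = 4769419
Total generation = annual * lifetime = 398261 * 24 = 9558264 kWh
LCOE = 4769419 / 9558264
LCOE = 0.4990 $/kWh

0.4990


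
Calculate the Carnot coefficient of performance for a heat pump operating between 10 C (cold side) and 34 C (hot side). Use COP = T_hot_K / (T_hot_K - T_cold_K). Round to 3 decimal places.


Convert to Kelvin:
  T_hot = 34 + 273.15 = 307.15 K
  T_cold = 10 + 273.15 = 283.15 K
Apply Carnot COP formula:
  COP = T_hot_K / (T_hot_K - T_cold_K) = 307.15 / 24.0
  COP = 12.798

12.798


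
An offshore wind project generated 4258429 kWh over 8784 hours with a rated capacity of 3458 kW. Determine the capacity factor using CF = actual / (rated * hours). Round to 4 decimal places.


Capacity factor = actual output / maximum possible output
Maximum possible = rated * hours = 3458 * 8784 = 30375072 kWh
CF = 4258429 / 30375072
CF = 0.1402

0.1402


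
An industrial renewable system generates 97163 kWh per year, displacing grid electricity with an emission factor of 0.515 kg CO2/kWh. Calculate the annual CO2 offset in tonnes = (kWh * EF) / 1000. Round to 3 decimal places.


CO2 offset in kg = generation * emission_factor
CO2 offset = 97163 * 0.515 = 50038.95 kg
Convert to tonnes:
  CO2 offset = 50038.95 / 1000 = 50.039 tonnes

50.039


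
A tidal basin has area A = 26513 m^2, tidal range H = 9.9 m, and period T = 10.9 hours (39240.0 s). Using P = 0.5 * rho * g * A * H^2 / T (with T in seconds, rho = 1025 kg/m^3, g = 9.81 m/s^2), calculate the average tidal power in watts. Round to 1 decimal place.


Convert period to seconds: T = 10.9 * 3600 = 39240.0 s
H^2 = 9.9^2 = 98.01
P = 0.5 * rho * g * A * H^2 / T
P = 0.5 * 1025 * 9.81 * 26513 * 98.01 / 39240.0
P = 332937.8 W

332937.8


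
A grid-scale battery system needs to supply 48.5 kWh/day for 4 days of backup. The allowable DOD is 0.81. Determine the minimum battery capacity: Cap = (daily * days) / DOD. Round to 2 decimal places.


Total energy needed = daily * days = 48.5 * 4 = 194.0 kWh
Account for depth of discharge:
  Cap = total_energy / DOD = 194.0 / 0.81
  Cap = 239.51 kWh

239.51


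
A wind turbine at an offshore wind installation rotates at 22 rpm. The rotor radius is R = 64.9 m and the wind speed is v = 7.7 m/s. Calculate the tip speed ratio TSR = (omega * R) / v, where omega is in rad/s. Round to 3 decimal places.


Convert rotational speed to rad/s:
  omega = 22 * 2 * pi / 60 = 2.3038 rad/s
Compute tip speed:
  v_tip = omega * R = 2.3038 * 64.9 = 149.519 m/s
Tip speed ratio:
  TSR = v_tip / v_wind = 149.519 / 7.7 = 19.418

19.418


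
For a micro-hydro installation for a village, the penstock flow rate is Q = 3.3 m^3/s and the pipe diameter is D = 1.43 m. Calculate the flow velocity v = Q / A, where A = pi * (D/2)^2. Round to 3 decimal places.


Compute pipe cross-sectional area:
  A = pi * (D/2)^2 = pi * (1.43/2)^2 = 1.6061 m^2
Calculate velocity:
  v = Q / A = 3.3 / 1.6061
  v = 2.055 m/s

2.055


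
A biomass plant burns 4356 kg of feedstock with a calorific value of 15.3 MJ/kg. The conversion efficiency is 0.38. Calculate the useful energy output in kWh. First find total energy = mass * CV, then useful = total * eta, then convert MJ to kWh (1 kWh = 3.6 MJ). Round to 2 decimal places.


Total energy = mass * CV = 4356 * 15.3 = 66646.8 MJ
Useful energy = total * eta = 66646.8 * 0.38 = 25325.78 MJ
Convert to kWh: 25325.78 / 3.6
Useful energy = 7034.94 kWh

7034.94


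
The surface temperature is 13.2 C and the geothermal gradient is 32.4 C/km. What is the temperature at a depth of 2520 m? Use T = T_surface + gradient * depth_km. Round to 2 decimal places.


Convert depth to km: 2520 / 1000 = 2.52 km
Temperature increase = gradient * depth_km = 32.4 * 2.52 = 81.65 C
Temperature at depth = T_surface + delta_T = 13.2 + 81.65
T = 94.85 C

94.85


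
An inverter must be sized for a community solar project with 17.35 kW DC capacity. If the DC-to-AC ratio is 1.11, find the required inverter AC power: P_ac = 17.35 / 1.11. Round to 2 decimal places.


The inverter AC capacity is determined by the DC/AC ratio.
Given: P_dc = 17.35 kW, DC/AC ratio = 1.11
P_ac = P_dc / ratio = 17.35 / 1.11
P_ac = 15.63 kW

15.63


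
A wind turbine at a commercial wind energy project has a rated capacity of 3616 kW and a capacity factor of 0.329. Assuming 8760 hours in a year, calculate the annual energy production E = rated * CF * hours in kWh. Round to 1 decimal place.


Annual energy = rated_kW * capacity_factor * hours_per_year
Given: P_rated = 3616 kW, CF = 0.329, hours = 8760
E = 3616 * 0.329 * 8760
E = 10421456.6 kWh

10421456.6


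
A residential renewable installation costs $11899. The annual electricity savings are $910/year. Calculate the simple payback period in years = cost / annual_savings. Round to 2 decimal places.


Simple payback period = initial cost / annual savings
Payback = 11899 / 910
Payback = 13.08 years

13.08


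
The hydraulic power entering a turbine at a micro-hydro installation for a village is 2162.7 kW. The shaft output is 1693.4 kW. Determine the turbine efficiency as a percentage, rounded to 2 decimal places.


Turbine efficiency = (output power / input power) * 100
eta = (1693.4 / 2162.7) * 100
eta = 78.30%

78.30


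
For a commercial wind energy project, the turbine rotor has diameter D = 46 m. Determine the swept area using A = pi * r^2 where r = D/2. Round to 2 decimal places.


Compute the rotor radius:
  r = D / 2 = 46 / 2 = 23.0 m
Calculate swept area:
  A = pi * r^2 = pi * 23.0^2
  A = 1661.90 m^2

1661.90


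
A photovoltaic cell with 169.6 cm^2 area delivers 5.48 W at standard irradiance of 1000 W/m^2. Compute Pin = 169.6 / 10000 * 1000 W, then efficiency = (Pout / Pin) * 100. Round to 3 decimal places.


First compute the input power:
  Pin = area_cm2 / 10000 * G = 169.6 / 10000 * 1000 = 16.96 W
Then compute efficiency:
  Efficiency = (Pout / Pin) * 100 = (5.48 / 16.96) * 100
  Efficiency = 32.311%

32.311


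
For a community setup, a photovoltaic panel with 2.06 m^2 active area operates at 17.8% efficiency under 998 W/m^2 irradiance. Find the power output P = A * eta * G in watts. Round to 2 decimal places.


Use the solar power formula P = A * eta * G.
Given: A = 2.06 m^2, eta = 0.178, G = 998 W/m^2
P = 2.06 * 0.178 * 998
P = 365.95 W

365.95


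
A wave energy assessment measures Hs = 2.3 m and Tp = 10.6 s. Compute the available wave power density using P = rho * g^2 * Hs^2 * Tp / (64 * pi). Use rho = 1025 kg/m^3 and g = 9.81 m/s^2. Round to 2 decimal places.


Apply wave power formula:
  g^2 = 9.81^2 = 96.2361
  Hs^2 = 2.3^2 = 5.29
  Numerator = rho * g^2 * Hs^2 * Tp = 1025 * 96.2361 * 5.29 * 10.6 = 5531251.65
  Denominator = 64 * pi = 201.0619
  P = 5531251.65 / 201.0619 = 27510.19 W/m

27510.19


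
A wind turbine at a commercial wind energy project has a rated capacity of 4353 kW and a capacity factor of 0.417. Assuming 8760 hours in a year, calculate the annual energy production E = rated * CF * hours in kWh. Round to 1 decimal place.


Annual energy = rated_kW * capacity_factor * hours_per_year
Given: P_rated = 4353 kW, CF = 0.417, hours = 8760
E = 4353 * 0.417 * 8760
E = 15901160.8 kWh

15901160.8


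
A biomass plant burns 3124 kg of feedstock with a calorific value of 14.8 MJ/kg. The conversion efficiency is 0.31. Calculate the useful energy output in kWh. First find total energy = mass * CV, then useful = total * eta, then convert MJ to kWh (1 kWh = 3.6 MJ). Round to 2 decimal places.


Total energy = mass * CV = 3124 * 14.8 = 46235.2 MJ
Useful energy = total * eta = 46235.2 * 0.31 = 14332.91 MJ
Convert to kWh: 14332.91 / 3.6
Useful energy = 3981.36 kWh

3981.36


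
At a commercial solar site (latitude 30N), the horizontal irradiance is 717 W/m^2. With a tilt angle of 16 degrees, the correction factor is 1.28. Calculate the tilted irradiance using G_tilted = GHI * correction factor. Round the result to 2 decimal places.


Identify the given values:
  GHI = 717 W/m^2, tilt correction factor = 1.28
Apply the formula G_tilted = GHI * factor:
  G_tilted = 717 * 1.28
  G_tilted = 917.76 W/m^2

917.76


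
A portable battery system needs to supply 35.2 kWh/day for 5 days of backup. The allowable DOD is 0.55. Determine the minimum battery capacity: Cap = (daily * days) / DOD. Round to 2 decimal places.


Total energy needed = daily * days = 35.2 * 5 = 176.0 kWh
Account for depth of discharge:
  Cap = total_energy / DOD = 176.0 / 0.55
  Cap = 320.00 kWh

320.00


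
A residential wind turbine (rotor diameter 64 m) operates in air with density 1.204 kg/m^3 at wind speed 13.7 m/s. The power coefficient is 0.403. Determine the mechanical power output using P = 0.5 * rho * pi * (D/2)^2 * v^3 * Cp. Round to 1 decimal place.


Step 1 -- Compute swept area:
  A = pi * (D/2)^2 = pi * (64/2)^2 = 3216.99 m^2
Step 2 -- Apply wind power equation:
  P = 0.5 * rho * A * v^3 * Cp
  v^3 = 13.7^3 = 2571.353
  P = 0.5 * 1.204 * 3216.99 * 2571.353 * 0.403
  P = 2006841.5 W

2006841.5


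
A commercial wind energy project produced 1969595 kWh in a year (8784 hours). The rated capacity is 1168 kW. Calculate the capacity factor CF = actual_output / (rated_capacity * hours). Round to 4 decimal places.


Capacity factor = actual output / maximum possible output
Maximum possible = rated * hours = 1168 * 8784 = 10259712 kWh
CF = 1969595 / 10259712
CF = 0.1920

0.1920


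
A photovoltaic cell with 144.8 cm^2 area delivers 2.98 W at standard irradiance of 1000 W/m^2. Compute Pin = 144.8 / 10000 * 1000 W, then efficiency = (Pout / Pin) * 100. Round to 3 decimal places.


First compute the input power:
  Pin = area_cm2 / 10000 * G = 144.8 / 10000 * 1000 = 14.48 W
Then compute efficiency:
  Efficiency = (Pout / Pin) * 100 = (2.98 / 14.48) * 100
  Efficiency = 20.580%

20.580


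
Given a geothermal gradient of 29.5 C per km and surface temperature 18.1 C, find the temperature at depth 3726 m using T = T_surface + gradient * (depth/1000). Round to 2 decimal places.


Convert depth to km: 3726 / 1000 = 3.726 km
Temperature increase = gradient * depth_km = 29.5 * 3.726 = 109.92 C
Temperature at depth = T_surface + delta_T = 18.1 + 109.92
T = 128.02 C

128.02


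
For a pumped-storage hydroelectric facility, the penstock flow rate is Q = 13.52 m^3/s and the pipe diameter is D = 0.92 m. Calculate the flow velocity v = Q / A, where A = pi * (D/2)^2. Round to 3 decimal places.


Compute pipe cross-sectional area:
  A = pi * (D/2)^2 = pi * (0.92/2)^2 = 0.6648 m^2
Calculate velocity:
  v = Q / A = 13.52 / 0.6648
  v = 20.338 m/s

20.338


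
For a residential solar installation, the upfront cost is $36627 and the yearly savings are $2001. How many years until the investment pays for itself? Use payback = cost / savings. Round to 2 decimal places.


Simple payback period = initial cost / annual savings
Payback = 36627 / 2001
Payback = 18.30 years

18.30


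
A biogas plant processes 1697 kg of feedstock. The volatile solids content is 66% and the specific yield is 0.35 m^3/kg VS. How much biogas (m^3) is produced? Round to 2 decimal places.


Compute volatile solids:
  VS = mass * VS_fraction = 1697 * 0.66 = 1120.02 kg
Calculate biogas volume:
  Biogas = VS * specific_yield = 1120.02 * 0.35
  Biogas = 392.01 m^3

392.01


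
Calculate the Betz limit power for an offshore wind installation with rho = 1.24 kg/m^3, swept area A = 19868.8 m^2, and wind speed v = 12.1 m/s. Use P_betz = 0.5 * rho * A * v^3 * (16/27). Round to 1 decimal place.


The Betz coefficient Cp_max = 16/27 = 0.5926
v^3 = 12.1^3 = 1771.561
P_betz = 0.5 * rho * A * v^3 * Cp_max
P_betz = 0.5 * 1.24 * 19868.8 * 1771.561 * 0.5926
P_betz = 12932296.6 W

12932296.6


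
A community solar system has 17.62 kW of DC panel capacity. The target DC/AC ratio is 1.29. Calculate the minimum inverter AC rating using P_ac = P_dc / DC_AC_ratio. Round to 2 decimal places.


The inverter AC capacity is determined by the DC/AC ratio.
Given: P_dc = 17.62 kW, DC/AC ratio = 1.29
P_ac = P_dc / ratio = 17.62 / 1.29
P_ac = 13.66 kW

13.66


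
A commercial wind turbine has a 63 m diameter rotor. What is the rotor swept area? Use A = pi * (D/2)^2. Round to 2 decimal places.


Compute the rotor radius:
  r = D / 2 = 63 / 2 = 31.5 m
Calculate swept area:
  A = pi * r^2 = pi * 31.5^2
  A = 3117.25 m^2

3117.25


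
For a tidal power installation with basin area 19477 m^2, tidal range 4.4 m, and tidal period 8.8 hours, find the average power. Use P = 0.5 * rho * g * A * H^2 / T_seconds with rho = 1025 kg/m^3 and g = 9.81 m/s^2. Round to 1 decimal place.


Convert period to seconds: T = 8.8 * 3600 = 31680.0 s
H^2 = 4.4^2 = 19.36
P = 0.5 * rho * g * A * H^2 / T
P = 0.5 * 1025 * 9.81 * 19477 * 19.36 / 31680.0
P = 59841.9 W

59841.9


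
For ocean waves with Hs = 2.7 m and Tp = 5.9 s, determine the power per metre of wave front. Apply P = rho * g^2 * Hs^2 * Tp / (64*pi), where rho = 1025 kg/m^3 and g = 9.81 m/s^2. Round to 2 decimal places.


Apply wave power formula:
  g^2 = 9.81^2 = 96.2361
  Hs^2 = 2.7^2 = 7.29
  Numerator = rho * g^2 * Hs^2 * Tp = 1025 * 96.2361 * 7.29 * 5.9 = 4242691.17
  Denominator = 64 * pi = 201.0619
  P = 4242691.17 / 201.0619 = 21101.41 W/m

21101.41


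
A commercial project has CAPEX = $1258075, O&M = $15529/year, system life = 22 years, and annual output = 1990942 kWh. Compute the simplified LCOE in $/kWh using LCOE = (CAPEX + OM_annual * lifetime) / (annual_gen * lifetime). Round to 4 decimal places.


Total cost = CAPEX + OM * lifetime = 1258075 + 15529 * 22 = 1258075 + 341638 = 1599713
Total generation = annual * lifetime = 1990942 * 22 = 43800724 kWh
LCOE = 1599713 / 43800724
LCOE = 0.0365 $/kWh

0.0365


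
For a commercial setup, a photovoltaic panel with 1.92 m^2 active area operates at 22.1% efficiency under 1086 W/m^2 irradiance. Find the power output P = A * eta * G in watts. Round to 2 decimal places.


Use the solar power formula P = A * eta * G.
Given: A = 1.92 m^2, eta = 0.221, G = 1086 W/m^2
P = 1.92 * 0.221 * 1086
P = 460.81 W

460.81


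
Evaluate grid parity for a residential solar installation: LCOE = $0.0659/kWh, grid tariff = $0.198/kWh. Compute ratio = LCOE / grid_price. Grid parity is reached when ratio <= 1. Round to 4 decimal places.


Compare LCOE to grid price:
  LCOE = $0.0659/kWh, Grid price = $0.198/kWh
  Ratio = LCOE / grid_price = 0.0659 / 0.198 = 0.3328
  Grid parity achieved (ratio <= 1)? yes

0.3328


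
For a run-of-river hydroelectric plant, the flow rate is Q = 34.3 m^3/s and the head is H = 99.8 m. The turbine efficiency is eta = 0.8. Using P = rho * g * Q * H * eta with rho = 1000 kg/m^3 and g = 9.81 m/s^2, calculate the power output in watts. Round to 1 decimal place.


Apply the hydropower formula P = rho * g * Q * H * eta
rho * g = 1000 * 9.81 = 9810.0
P = 9810.0 * 34.3 * 99.8 * 0.8
P = 26864802.7 W

26864802.7


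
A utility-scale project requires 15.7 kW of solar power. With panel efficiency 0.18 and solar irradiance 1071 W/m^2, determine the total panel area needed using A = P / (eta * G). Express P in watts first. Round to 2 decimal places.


Convert target power to watts: P = 15.7 * 1000 = 15700.0 W
Compute denominator: eta * G = 0.18 * 1071 = 192.78
Required area A = P / (eta * G) = 15700.0 / 192.78
A = 81.44 m^2

81.44


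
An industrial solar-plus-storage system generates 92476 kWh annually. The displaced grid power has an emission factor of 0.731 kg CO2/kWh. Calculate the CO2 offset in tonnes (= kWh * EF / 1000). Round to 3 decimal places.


CO2 offset in kg = generation * emission_factor
CO2 offset = 92476 * 0.731 = 67599.96 kg
Convert to tonnes:
  CO2 offset = 67599.96 / 1000 = 67.600 tonnes

67.600


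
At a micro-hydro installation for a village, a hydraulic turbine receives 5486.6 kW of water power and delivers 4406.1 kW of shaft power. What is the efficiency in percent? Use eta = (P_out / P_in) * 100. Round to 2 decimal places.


Turbine efficiency = (output power / input power) * 100
eta = (4406.1 / 5486.6) * 100
eta = 80.31%

80.31
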